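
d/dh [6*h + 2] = 6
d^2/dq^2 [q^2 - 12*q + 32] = 2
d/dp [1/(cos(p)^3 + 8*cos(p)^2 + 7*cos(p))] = (3*sin(p) + 7*sin(p)/cos(p)^2 + 16*tan(p))/((cos(p) + 1)^2*(cos(p) + 7)^2)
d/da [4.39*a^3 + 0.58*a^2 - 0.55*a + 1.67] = 13.17*a^2 + 1.16*a - 0.55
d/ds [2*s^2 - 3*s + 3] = 4*s - 3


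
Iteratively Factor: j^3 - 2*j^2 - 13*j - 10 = (j + 2)*(j^2 - 4*j - 5) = (j - 5)*(j + 2)*(j + 1)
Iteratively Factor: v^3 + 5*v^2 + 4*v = (v + 4)*(v^2 + v) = (v + 1)*(v + 4)*(v)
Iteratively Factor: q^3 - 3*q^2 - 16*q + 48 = (q + 4)*(q^2 - 7*q + 12) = (q - 3)*(q + 4)*(q - 4)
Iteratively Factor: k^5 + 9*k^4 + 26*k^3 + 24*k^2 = (k)*(k^4 + 9*k^3 + 26*k^2 + 24*k) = k^2*(k^3 + 9*k^2 + 26*k + 24) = k^2*(k + 2)*(k^2 + 7*k + 12) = k^2*(k + 2)*(k + 4)*(k + 3)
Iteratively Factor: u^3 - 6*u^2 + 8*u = (u - 2)*(u^2 - 4*u) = (u - 4)*(u - 2)*(u)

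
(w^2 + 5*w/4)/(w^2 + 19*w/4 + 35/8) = 2*w/(2*w + 7)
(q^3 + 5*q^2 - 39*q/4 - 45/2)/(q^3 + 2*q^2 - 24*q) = (q^2 - q - 15/4)/(q*(q - 4))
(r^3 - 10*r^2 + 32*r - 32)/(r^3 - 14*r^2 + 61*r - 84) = (r^2 - 6*r + 8)/(r^2 - 10*r + 21)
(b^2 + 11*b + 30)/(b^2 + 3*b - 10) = (b + 6)/(b - 2)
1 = 1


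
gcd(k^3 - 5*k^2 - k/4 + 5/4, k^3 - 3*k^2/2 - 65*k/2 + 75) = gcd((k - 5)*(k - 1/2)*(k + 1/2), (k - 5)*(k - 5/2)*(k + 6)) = k - 5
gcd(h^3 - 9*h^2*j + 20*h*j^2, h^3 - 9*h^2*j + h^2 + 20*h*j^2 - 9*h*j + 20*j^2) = h^2 - 9*h*j + 20*j^2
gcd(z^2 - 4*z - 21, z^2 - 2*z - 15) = z + 3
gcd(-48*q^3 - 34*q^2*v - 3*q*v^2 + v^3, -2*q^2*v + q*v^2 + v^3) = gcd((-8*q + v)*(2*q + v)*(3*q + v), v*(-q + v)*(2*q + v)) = 2*q + v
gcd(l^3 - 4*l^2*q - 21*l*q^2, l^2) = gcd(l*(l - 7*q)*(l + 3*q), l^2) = l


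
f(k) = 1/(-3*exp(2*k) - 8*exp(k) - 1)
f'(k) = (6*exp(2*k) + 8*exp(k))/(-3*exp(2*k) - 8*exp(k) - 1)^2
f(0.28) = -0.06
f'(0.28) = 0.07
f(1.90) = -0.01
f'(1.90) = 0.01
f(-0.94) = -0.22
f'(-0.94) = 0.19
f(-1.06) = -0.24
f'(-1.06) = 0.20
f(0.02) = -0.08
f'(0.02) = 0.10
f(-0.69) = -0.17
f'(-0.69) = 0.17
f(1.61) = -0.01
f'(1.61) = 0.01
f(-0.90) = -0.21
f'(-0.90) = 0.19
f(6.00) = 0.00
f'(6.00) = 0.00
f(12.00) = 0.00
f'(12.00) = 0.00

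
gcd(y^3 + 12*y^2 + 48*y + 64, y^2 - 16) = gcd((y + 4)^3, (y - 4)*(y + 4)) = y + 4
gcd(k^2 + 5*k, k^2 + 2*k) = k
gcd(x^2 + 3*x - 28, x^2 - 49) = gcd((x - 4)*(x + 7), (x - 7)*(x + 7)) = x + 7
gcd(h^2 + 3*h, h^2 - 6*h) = h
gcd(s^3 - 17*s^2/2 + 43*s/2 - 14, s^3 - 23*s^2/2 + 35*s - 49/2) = s^2 - 9*s/2 + 7/2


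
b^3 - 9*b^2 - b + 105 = (b - 7)*(b - 5)*(b + 3)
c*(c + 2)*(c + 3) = c^3 + 5*c^2 + 6*c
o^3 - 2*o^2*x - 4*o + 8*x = (o - 2)*(o + 2)*(o - 2*x)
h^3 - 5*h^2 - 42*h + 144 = (h - 8)*(h - 3)*(h + 6)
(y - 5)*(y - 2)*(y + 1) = y^3 - 6*y^2 + 3*y + 10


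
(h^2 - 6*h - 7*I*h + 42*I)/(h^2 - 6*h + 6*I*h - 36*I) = (h - 7*I)/(h + 6*I)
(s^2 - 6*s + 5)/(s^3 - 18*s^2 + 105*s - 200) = (s - 1)/(s^2 - 13*s + 40)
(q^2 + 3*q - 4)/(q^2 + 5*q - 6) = (q + 4)/(q + 6)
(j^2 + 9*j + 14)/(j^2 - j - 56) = (j + 2)/(j - 8)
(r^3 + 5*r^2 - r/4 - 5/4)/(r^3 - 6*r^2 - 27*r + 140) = (r^2 - 1/4)/(r^2 - 11*r + 28)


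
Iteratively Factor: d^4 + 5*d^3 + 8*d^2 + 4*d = (d + 2)*(d^3 + 3*d^2 + 2*d) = d*(d + 2)*(d^2 + 3*d + 2) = d*(d + 1)*(d + 2)*(d + 2)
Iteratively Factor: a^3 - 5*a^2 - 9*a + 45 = (a - 5)*(a^2 - 9) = (a - 5)*(a - 3)*(a + 3)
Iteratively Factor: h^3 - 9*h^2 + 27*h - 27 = (h - 3)*(h^2 - 6*h + 9) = (h - 3)^2*(h - 3)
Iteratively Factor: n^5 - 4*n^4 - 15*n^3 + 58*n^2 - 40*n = (n - 1)*(n^4 - 3*n^3 - 18*n^2 + 40*n) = n*(n - 1)*(n^3 - 3*n^2 - 18*n + 40) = n*(n - 2)*(n - 1)*(n^2 - n - 20) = n*(n - 2)*(n - 1)*(n + 4)*(n - 5)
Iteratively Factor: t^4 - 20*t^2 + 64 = (t + 2)*(t^3 - 2*t^2 - 16*t + 32) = (t + 2)*(t + 4)*(t^2 - 6*t + 8) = (t - 2)*(t + 2)*(t + 4)*(t - 4)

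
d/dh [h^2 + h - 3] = 2*h + 1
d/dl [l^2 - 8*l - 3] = 2*l - 8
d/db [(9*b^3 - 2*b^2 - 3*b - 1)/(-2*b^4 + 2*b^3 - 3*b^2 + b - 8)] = (18*b^6 - 8*b^5 - 41*b^4 + 22*b^3 - 221*b^2 + 26*b + 25)/(4*b^8 - 8*b^7 + 16*b^6 - 16*b^5 + 45*b^4 - 38*b^3 + 49*b^2 - 16*b + 64)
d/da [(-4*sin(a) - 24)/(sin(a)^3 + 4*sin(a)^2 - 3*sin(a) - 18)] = 8*(sin(a) + 8)*sin(a)*cos(a)/((sin(a) - 2)^2*(sin(a) + 3)^3)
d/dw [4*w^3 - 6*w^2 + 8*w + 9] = 12*w^2 - 12*w + 8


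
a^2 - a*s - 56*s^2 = (a - 8*s)*(a + 7*s)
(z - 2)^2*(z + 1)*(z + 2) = z^4 - z^3 - 6*z^2 + 4*z + 8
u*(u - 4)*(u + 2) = u^3 - 2*u^2 - 8*u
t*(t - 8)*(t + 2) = t^3 - 6*t^2 - 16*t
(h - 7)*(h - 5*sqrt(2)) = h^2 - 5*sqrt(2)*h - 7*h + 35*sqrt(2)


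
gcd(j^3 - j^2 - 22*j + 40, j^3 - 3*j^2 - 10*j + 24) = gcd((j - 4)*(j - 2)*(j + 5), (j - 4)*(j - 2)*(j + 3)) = j^2 - 6*j + 8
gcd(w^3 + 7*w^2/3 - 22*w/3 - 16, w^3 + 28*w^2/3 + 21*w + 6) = w + 3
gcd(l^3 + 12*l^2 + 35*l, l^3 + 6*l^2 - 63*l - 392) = l + 7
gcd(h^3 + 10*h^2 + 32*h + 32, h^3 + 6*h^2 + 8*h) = h^2 + 6*h + 8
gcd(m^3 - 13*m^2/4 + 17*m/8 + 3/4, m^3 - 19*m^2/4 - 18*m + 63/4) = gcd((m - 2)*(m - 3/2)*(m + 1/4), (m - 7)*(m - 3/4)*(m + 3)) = 1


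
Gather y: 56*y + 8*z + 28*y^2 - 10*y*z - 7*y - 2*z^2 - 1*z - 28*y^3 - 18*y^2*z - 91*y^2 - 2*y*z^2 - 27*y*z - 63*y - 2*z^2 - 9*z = -28*y^3 + y^2*(-18*z - 63) + y*(-2*z^2 - 37*z - 14) - 4*z^2 - 2*z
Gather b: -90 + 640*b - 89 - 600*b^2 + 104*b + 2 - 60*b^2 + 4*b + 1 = -660*b^2 + 748*b - 176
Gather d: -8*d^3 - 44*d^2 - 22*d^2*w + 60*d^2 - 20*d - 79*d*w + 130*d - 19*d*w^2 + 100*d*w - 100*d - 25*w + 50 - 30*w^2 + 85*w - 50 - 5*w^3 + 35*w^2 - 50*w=-8*d^3 + d^2*(16 - 22*w) + d*(-19*w^2 + 21*w + 10) - 5*w^3 + 5*w^2 + 10*w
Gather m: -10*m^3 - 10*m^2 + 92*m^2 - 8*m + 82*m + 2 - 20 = -10*m^3 + 82*m^2 + 74*m - 18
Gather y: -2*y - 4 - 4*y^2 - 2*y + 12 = -4*y^2 - 4*y + 8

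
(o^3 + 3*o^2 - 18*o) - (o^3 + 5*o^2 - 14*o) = -2*o^2 - 4*o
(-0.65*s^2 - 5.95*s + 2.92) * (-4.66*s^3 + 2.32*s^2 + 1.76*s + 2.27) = 3.029*s^5 + 26.219*s^4 - 28.5552*s^3 - 5.1731*s^2 - 8.3673*s + 6.6284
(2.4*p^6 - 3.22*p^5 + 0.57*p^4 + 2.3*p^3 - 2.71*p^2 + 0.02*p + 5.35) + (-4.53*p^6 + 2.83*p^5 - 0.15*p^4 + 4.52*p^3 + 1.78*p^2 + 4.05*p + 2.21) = -2.13*p^6 - 0.39*p^5 + 0.42*p^4 + 6.82*p^3 - 0.93*p^2 + 4.07*p + 7.56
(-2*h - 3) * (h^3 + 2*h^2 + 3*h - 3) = -2*h^4 - 7*h^3 - 12*h^2 - 3*h + 9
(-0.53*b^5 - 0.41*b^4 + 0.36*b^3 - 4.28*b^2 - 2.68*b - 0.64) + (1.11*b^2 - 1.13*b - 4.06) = -0.53*b^5 - 0.41*b^4 + 0.36*b^3 - 3.17*b^2 - 3.81*b - 4.7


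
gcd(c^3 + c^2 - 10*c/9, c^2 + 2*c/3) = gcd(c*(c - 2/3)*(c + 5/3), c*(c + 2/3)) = c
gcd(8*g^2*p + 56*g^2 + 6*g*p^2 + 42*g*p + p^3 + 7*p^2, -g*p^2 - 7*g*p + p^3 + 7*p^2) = p + 7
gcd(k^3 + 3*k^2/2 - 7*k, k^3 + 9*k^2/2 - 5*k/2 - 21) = k^2 + 3*k/2 - 7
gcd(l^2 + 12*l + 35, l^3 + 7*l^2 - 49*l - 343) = l + 7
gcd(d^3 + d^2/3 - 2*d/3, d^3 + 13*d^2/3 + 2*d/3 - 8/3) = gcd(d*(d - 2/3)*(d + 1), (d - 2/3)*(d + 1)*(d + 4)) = d^2 + d/3 - 2/3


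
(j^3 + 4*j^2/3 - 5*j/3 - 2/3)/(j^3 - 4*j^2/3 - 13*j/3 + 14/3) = (3*j + 1)/(3*j - 7)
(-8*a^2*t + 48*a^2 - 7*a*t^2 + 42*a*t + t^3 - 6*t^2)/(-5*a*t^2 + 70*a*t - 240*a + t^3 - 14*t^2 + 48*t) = (-8*a^2 - 7*a*t + t^2)/(-5*a*t + 40*a + t^2 - 8*t)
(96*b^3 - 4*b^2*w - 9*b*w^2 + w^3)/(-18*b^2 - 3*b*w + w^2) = (32*b^2 - 12*b*w + w^2)/(-6*b + w)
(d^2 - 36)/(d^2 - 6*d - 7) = (36 - d^2)/(-d^2 + 6*d + 7)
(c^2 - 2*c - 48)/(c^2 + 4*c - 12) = (c - 8)/(c - 2)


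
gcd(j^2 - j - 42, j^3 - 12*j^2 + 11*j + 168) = j - 7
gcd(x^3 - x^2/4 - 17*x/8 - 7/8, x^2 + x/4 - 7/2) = x - 7/4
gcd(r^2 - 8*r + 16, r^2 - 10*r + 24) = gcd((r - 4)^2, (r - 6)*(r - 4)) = r - 4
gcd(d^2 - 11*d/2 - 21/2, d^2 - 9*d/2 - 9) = d + 3/2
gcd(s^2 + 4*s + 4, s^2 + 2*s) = s + 2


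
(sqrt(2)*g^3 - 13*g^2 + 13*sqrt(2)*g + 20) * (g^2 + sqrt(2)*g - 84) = sqrt(2)*g^5 - 11*g^4 - 84*sqrt(2)*g^3 + 1138*g^2 - 1072*sqrt(2)*g - 1680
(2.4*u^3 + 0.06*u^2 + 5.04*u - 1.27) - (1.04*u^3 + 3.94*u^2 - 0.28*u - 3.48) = 1.36*u^3 - 3.88*u^2 + 5.32*u + 2.21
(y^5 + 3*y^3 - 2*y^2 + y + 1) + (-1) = y^5 + 3*y^3 - 2*y^2 + y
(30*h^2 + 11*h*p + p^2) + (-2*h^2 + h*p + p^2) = 28*h^2 + 12*h*p + 2*p^2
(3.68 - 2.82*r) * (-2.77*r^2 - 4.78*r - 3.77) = 7.8114*r^3 + 3.286*r^2 - 6.959*r - 13.8736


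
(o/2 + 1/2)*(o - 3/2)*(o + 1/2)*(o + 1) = o^4/2 + o^3/2 - 7*o^2/8 - 5*o/4 - 3/8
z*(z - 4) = z^2 - 4*z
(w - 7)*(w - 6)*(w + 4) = w^3 - 9*w^2 - 10*w + 168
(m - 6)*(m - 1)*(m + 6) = m^3 - m^2 - 36*m + 36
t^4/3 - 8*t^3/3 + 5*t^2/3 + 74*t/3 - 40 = (t/3 + 1)*(t - 5)*(t - 4)*(t - 2)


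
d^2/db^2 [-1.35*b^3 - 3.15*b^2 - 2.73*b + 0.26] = -8.1*b - 6.3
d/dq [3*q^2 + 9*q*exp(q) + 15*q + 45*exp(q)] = 9*q*exp(q) + 6*q + 54*exp(q) + 15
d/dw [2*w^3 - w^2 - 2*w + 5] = 6*w^2 - 2*w - 2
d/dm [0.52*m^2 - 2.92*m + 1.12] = 1.04*m - 2.92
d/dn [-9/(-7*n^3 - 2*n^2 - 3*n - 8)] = 9*(-21*n^2 - 4*n - 3)/(7*n^3 + 2*n^2 + 3*n + 8)^2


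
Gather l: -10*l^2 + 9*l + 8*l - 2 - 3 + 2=-10*l^2 + 17*l - 3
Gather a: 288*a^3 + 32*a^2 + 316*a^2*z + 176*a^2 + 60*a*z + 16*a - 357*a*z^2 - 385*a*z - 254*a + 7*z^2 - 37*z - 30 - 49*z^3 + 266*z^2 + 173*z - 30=288*a^3 + a^2*(316*z + 208) + a*(-357*z^2 - 325*z - 238) - 49*z^3 + 273*z^2 + 136*z - 60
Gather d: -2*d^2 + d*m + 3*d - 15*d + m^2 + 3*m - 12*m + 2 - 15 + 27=-2*d^2 + d*(m - 12) + m^2 - 9*m + 14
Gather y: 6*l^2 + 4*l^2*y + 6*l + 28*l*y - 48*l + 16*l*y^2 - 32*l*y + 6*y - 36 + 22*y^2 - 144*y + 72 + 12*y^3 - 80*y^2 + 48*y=6*l^2 - 42*l + 12*y^3 + y^2*(16*l - 58) + y*(4*l^2 - 4*l - 90) + 36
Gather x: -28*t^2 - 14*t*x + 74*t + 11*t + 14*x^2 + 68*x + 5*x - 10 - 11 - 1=-28*t^2 + 85*t + 14*x^2 + x*(73 - 14*t) - 22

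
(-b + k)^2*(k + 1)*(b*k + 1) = b^3*k^2 + b^3*k - 2*b^2*k^3 - 2*b^2*k^2 + b^2*k + b^2 + b*k^4 + b*k^3 - 2*b*k^2 - 2*b*k + k^3 + k^2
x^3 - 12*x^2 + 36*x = x*(x - 6)^2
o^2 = o^2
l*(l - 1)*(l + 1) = l^3 - l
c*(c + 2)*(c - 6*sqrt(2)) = c^3 - 6*sqrt(2)*c^2 + 2*c^2 - 12*sqrt(2)*c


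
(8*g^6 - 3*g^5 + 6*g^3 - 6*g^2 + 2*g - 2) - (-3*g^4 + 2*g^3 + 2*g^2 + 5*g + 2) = 8*g^6 - 3*g^5 + 3*g^4 + 4*g^3 - 8*g^2 - 3*g - 4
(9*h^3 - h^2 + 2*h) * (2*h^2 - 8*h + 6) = 18*h^5 - 74*h^4 + 66*h^3 - 22*h^2 + 12*h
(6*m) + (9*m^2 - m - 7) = 9*m^2 + 5*m - 7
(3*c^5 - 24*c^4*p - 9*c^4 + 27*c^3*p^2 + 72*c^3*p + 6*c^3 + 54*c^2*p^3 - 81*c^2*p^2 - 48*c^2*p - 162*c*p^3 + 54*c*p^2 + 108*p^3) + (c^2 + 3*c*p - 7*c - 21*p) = 3*c^5 - 24*c^4*p - 9*c^4 + 27*c^3*p^2 + 72*c^3*p + 6*c^3 + 54*c^2*p^3 - 81*c^2*p^2 - 48*c^2*p + c^2 - 162*c*p^3 + 54*c*p^2 + 3*c*p - 7*c + 108*p^3 - 21*p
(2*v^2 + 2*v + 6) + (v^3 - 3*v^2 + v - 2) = v^3 - v^2 + 3*v + 4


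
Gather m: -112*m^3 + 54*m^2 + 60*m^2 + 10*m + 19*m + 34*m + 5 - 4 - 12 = -112*m^3 + 114*m^2 + 63*m - 11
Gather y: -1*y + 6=6 - y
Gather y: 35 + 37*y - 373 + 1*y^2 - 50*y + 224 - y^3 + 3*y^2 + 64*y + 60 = -y^3 + 4*y^2 + 51*y - 54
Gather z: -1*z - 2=-z - 2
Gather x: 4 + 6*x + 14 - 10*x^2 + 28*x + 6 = -10*x^2 + 34*x + 24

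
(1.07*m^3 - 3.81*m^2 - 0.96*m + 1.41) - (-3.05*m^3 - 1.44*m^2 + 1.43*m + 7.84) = 4.12*m^3 - 2.37*m^2 - 2.39*m - 6.43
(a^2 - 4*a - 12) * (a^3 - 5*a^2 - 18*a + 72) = a^5 - 9*a^4 - 10*a^3 + 204*a^2 - 72*a - 864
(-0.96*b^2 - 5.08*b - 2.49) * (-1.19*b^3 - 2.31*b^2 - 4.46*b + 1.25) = 1.1424*b^5 + 8.2628*b^4 + 18.9795*b^3 + 27.2087*b^2 + 4.7554*b - 3.1125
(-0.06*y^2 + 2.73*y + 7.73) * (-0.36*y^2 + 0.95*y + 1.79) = 0.0216*y^4 - 1.0398*y^3 - 0.2967*y^2 + 12.2302*y + 13.8367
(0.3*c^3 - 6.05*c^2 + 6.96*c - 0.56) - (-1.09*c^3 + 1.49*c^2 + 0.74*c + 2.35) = 1.39*c^3 - 7.54*c^2 + 6.22*c - 2.91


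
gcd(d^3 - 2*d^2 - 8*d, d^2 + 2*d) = d^2 + 2*d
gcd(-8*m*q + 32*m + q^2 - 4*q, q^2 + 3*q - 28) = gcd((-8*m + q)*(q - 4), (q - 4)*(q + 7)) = q - 4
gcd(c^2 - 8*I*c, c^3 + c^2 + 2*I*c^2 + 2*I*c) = c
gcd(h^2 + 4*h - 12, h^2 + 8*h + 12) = h + 6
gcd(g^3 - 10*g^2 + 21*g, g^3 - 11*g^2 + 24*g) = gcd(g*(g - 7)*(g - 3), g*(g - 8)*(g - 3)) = g^2 - 3*g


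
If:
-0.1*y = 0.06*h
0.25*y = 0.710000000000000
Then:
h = -4.73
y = 2.84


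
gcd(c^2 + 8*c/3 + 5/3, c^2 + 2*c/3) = 1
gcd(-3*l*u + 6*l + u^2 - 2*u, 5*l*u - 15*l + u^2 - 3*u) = 1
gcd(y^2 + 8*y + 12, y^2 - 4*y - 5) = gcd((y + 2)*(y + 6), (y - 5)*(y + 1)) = 1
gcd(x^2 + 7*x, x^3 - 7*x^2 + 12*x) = x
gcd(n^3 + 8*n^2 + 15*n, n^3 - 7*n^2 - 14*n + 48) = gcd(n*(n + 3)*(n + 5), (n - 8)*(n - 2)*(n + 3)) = n + 3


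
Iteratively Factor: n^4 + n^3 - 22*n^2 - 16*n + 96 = (n - 2)*(n^3 + 3*n^2 - 16*n - 48) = (n - 2)*(n + 3)*(n^2 - 16) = (n - 2)*(n + 3)*(n + 4)*(n - 4)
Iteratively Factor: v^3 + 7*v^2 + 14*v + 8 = (v + 2)*(v^2 + 5*v + 4) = (v + 2)*(v + 4)*(v + 1)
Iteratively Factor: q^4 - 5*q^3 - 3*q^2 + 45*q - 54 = (q - 2)*(q^3 - 3*q^2 - 9*q + 27) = (q - 2)*(q + 3)*(q^2 - 6*q + 9) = (q - 3)*(q - 2)*(q + 3)*(q - 3)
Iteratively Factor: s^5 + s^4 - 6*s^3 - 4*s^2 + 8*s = (s + 2)*(s^4 - s^3 - 4*s^2 + 4*s) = (s + 2)^2*(s^3 - 3*s^2 + 2*s) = s*(s + 2)^2*(s^2 - 3*s + 2) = s*(s - 1)*(s + 2)^2*(s - 2)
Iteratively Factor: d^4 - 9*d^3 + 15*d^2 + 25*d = (d - 5)*(d^3 - 4*d^2 - 5*d) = (d - 5)*(d + 1)*(d^2 - 5*d) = (d - 5)^2*(d + 1)*(d)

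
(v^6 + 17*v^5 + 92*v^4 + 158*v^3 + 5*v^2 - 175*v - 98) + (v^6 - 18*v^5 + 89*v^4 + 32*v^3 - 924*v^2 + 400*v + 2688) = 2*v^6 - v^5 + 181*v^4 + 190*v^3 - 919*v^2 + 225*v + 2590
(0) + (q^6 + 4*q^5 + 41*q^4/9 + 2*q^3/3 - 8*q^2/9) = q^6 + 4*q^5 + 41*q^4/9 + 2*q^3/3 - 8*q^2/9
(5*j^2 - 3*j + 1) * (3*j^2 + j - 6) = 15*j^4 - 4*j^3 - 30*j^2 + 19*j - 6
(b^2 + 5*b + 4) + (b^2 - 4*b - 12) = 2*b^2 + b - 8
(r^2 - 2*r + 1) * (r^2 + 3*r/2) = r^4 - r^3/2 - 2*r^2 + 3*r/2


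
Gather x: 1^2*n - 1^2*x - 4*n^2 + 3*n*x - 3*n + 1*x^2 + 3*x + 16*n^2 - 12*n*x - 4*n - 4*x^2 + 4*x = 12*n^2 - 6*n - 3*x^2 + x*(6 - 9*n)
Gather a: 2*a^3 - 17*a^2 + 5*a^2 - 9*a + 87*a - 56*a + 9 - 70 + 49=2*a^3 - 12*a^2 + 22*a - 12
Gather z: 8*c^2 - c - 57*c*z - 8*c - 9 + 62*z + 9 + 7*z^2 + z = 8*c^2 - 9*c + 7*z^2 + z*(63 - 57*c)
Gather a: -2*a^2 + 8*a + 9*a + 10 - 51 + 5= -2*a^2 + 17*a - 36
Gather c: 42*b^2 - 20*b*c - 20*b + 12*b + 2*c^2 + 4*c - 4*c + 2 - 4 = 42*b^2 - 20*b*c - 8*b + 2*c^2 - 2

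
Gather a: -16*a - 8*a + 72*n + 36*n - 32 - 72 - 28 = -24*a + 108*n - 132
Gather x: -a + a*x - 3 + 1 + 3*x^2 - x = -a + 3*x^2 + x*(a - 1) - 2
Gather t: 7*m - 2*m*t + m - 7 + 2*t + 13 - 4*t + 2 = 8*m + t*(-2*m - 2) + 8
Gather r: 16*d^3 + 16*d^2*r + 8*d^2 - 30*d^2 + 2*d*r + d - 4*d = 16*d^3 - 22*d^2 - 3*d + r*(16*d^2 + 2*d)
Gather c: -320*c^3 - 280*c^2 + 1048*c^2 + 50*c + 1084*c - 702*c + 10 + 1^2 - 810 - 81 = -320*c^3 + 768*c^2 + 432*c - 880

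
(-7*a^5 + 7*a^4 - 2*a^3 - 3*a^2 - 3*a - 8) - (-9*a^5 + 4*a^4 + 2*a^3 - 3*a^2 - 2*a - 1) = 2*a^5 + 3*a^4 - 4*a^3 - a - 7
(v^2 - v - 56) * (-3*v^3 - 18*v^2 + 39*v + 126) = -3*v^5 - 15*v^4 + 225*v^3 + 1095*v^2 - 2310*v - 7056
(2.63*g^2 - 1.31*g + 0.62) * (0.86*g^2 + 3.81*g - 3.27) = 2.2618*g^4 + 8.8937*g^3 - 13.058*g^2 + 6.6459*g - 2.0274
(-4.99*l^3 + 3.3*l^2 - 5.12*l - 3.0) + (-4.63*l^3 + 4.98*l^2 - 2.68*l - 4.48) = -9.62*l^3 + 8.28*l^2 - 7.8*l - 7.48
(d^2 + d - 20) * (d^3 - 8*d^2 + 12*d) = d^5 - 7*d^4 - 16*d^3 + 172*d^2 - 240*d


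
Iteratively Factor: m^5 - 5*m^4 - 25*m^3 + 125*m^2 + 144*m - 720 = (m - 4)*(m^4 - m^3 - 29*m^2 + 9*m + 180) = (m - 5)*(m - 4)*(m^3 + 4*m^2 - 9*m - 36) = (m - 5)*(m - 4)*(m - 3)*(m^2 + 7*m + 12) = (m - 5)*(m - 4)*(m - 3)*(m + 3)*(m + 4)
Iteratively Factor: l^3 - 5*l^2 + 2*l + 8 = (l - 4)*(l^2 - l - 2) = (l - 4)*(l + 1)*(l - 2)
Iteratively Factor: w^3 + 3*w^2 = (w + 3)*(w^2) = w*(w + 3)*(w)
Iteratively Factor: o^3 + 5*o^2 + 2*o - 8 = (o + 2)*(o^2 + 3*o - 4) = (o - 1)*(o + 2)*(o + 4)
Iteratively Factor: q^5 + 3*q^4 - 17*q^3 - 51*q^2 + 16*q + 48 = (q + 4)*(q^4 - q^3 - 13*q^2 + q + 12) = (q + 3)*(q + 4)*(q^3 - 4*q^2 - q + 4) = (q - 4)*(q + 3)*(q + 4)*(q^2 - 1) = (q - 4)*(q + 1)*(q + 3)*(q + 4)*(q - 1)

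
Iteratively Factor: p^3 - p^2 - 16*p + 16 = (p - 4)*(p^2 + 3*p - 4) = (p - 4)*(p - 1)*(p + 4)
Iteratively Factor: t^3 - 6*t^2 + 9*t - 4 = (t - 1)*(t^2 - 5*t + 4) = (t - 4)*(t - 1)*(t - 1)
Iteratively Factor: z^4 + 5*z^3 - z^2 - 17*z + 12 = (z + 4)*(z^3 + z^2 - 5*z + 3) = (z - 1)*(z + 4)*(z^2 + 2*z - 3) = (z - 1)^2*(z + 4)*(z + 3)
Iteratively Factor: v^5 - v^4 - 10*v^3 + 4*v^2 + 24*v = (v + 2)*(v^4 - 3*v^3 - 4*v^2 + 12*v) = (v - 2)*(v + 2)*(v^3 - v^2 - 6*v) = v*(v - 2)*(v + 2)*(v^2 - v - 6) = v*(v - 2)*(v + 2)^2*(v - 3)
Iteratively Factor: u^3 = (u)*(u^2) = u^2*(u)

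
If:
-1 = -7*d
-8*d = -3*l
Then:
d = 1/7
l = 8/21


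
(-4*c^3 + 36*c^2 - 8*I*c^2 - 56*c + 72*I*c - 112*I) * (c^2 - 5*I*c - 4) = -4*c^5 + 36*c^4 + 12*I*c^4 - 80*c^3 - 108*I*c^3 + 216*c^2 + 200*I*c^2 - 336*c - 288*I*c + 448*I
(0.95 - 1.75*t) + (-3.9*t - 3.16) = -5.65*t - 2.21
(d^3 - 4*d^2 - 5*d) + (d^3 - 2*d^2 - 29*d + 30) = 2*d^3 - 6*d^2 - 34*d + 30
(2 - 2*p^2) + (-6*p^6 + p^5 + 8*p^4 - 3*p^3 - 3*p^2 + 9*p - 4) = -6*p^6 + p^5 + 8*p^4 - 3*p^3 - 5*p^2 + 9*p - 2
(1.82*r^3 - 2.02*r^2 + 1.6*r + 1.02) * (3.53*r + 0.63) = 6.4246*r^4 - 5.984*r^3 + 4.3754*r^2 + 4.6086*r + 0.6426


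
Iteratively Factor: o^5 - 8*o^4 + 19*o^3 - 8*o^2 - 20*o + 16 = (o - 2)*(o^4 - 6*o^3 + 7*o^2 + 6*o - 8) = (o - 4)*(o - 2)*(o^3 - 2*o^2 - o + 2) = (o - 4)*(o - 2)*(o + 1)*(o^2 - 3*o + 2) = (o - 4)*(o - 2)^2*(o + 1)*(o - 1)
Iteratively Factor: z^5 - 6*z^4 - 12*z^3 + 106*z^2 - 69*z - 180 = (z - 3)*(z^4 - 3*z^3 - 21*z^2 + 43*z + 60) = (z - 3)*(z + 4)*(z^3 - 7*z^2 + 7*z + 15) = (z - 3)^2*(z + 4)*(z^2 - 4*z - 5) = (z - 3)^2*(z + 1)*(z + 4)*(z - 5)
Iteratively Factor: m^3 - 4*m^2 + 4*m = (m)*(m^2 - 4*m + 4) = m*(m - 2)*(m - 2)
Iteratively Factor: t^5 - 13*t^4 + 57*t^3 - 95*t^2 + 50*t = (t - 5)*(t^4 - 8*t^3 + 17*t^2 - 10*t) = (t - 5)^2*(t^3 - 3*t^2 + 2*t) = (t - 5)^2*(t - 1)*(t^2 - 2*t) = (t - 5)^2*(t - 2)*(t - 1)*(t)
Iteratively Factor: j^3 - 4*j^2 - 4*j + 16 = (j - 2)*(j^2 - 2*j - 8) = (j - 2)*(j + 2)*(j - 4)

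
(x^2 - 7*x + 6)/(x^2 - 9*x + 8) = (x - 6)/(x - 8)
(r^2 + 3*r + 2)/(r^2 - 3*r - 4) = (r + 2)/(r - 4)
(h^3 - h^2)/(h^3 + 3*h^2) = (h - 1)/(h + 3)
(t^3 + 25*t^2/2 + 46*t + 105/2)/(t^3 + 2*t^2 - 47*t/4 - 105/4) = 2*(t + 7)/(2*t - 7)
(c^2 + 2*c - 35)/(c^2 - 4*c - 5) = (c + 7)/(c + 1)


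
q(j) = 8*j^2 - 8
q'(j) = 16*j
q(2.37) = 36.94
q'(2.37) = 37.92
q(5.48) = 232.24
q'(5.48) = 87.68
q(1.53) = 10.73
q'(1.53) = 24.48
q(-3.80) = 107.52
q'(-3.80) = -60.80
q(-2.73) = 51.62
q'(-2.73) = -43.68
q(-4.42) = 148.29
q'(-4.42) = -70.72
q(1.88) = 20.28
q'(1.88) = 30.08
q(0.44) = -6.45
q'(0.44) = 7.04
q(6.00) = 280.00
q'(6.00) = 96.00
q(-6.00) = 280.00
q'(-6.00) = -96.00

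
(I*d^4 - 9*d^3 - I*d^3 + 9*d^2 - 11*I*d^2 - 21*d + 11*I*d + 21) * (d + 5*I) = I*d^5 - 14*d^4 - I*d^4 + 14*d^3 - 56*I*d^3 + 34*d^2 + 56*I*d^2 - 34*d - 105*I*d + 105*I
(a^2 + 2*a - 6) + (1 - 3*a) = a^2 - a - 5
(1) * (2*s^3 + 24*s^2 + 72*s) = 2*s^3 + 24*s^2 + 72*s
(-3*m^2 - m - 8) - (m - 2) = -3*m^2 - 2*m - 6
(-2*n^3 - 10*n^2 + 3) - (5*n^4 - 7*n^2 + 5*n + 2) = -5*n^4 - 2*n^3 - 3*n^2 - 5*n + 1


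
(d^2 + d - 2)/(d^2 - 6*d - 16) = (d - 1)/(d - 8)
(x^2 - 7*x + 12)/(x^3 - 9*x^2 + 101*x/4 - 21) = 4*(x - 3)/(4*x^2 - 20*x + 21)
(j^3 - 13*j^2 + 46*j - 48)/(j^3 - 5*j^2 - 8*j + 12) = (j^3 - 13*j^2 + 46*j - 48)/(j^3 - 5*j^2 - 8*j + 12)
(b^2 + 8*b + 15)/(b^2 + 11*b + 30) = (b + 3)/(b + 6)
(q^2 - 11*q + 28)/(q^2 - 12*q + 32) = (q - 7)/(q - 8)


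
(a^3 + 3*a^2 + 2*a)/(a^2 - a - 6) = a*(a + 1)/(a - 3)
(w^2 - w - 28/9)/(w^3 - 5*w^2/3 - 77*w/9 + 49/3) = (3*w + 4)/(3*w^2 + 2*w - 21)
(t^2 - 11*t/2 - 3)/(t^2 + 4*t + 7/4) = 2*(t - 6)/(2*t + 7)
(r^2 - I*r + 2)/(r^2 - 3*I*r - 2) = (r + I)/(r - I)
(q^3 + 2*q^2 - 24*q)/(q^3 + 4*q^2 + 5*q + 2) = q*(q^2 + 2*q - 24)/(q^3 + 4*q^2 + 5*q + 2)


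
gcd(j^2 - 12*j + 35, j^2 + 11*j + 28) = 1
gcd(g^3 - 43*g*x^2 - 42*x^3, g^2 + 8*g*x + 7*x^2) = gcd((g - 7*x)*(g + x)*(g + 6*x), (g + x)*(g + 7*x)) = g + x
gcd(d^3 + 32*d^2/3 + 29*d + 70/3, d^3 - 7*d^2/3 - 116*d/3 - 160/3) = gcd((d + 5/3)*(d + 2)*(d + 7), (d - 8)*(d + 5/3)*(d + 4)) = d + 5/3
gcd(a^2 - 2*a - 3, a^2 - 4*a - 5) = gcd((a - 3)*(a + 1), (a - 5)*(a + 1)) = a + 1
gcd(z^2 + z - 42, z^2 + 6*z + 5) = 1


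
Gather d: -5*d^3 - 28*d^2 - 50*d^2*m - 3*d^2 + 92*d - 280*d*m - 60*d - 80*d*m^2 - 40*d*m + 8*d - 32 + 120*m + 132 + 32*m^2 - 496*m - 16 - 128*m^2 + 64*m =-5*d^3 + d^2*(-50*m - 31) + d*(-80*m^2 - 320*m + 40) - 96*m^2 - 312*m + 84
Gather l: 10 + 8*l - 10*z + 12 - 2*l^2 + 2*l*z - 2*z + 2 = -2*l^2 + l*(2*z + 8) - 12*z + 24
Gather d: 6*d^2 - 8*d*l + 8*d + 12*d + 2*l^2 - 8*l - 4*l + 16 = 6*d^2 + d*(20 - 8*l) + 2*l^2 - 12*l + 16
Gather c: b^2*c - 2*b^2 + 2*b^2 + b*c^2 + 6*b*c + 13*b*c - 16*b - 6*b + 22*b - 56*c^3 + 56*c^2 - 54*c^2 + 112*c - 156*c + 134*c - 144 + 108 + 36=-56*c^3 + c^2*(b + 2) + c*(b^2 + 19*b + 90)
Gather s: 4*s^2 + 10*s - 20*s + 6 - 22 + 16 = 4*s^2 - 10*s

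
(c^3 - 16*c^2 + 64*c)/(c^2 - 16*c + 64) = c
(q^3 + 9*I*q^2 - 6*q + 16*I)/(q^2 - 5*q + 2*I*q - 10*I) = (q^2 + 7*I*q + 8)/(q - 5)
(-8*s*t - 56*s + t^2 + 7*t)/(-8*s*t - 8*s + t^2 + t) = (t + 7)/(t + 1)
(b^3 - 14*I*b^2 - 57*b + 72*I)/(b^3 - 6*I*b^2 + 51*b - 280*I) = (b^2 - 6*I*b - 9)/(b^2 + 2*I*b + 35)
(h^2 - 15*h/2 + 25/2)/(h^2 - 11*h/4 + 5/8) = 4*(h - 5)/(4*h - 1)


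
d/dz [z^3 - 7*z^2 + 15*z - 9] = 3*z^2 - 14*z + 15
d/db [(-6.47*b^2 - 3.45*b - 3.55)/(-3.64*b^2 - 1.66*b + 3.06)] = (-1.8178*b^2 - 65.4404*b - 16.45)/(13.2496*b^4 + 12.0848*b^3 - 19.5212*b^2 - 10.1592*b + 9.3636)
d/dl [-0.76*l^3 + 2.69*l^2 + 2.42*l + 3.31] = -2.28*l^2 + 5.38*l + 2.42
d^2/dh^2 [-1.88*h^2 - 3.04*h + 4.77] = -3.76000000000000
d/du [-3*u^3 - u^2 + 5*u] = -9*u^2 - 2*u + 5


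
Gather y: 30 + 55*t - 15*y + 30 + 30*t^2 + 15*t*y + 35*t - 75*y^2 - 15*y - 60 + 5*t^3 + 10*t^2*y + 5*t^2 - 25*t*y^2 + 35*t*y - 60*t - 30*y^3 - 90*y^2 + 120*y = 5*t^3 + 35*t^2 + 30*t - 30*y^3 + y^2*(-25*t - 165) + y*(10*t^2 + 50*t + 90)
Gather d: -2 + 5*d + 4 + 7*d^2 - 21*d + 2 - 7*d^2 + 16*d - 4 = 0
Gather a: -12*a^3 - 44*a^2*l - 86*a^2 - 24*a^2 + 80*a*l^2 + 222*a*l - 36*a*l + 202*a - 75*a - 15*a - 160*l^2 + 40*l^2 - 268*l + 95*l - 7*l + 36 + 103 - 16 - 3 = -12*a^3 + a^2*(-44*l - 110) + a*(80*l^2 + 186*l + 112) - 120*l^2 - 180*l + 120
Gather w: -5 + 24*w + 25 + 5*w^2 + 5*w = 5*w^2 + 29*w + 20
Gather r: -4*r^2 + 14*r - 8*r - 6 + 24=-4*r^2 + 6*r + 18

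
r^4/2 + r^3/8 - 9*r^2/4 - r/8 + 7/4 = (r/2 + 1)*(r - 7/4)*(r - 1)*(r + 1)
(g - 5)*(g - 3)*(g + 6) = g^3 - 2*g^2 - 33*g + 90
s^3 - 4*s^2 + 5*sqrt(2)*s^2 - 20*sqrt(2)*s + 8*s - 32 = (s - 4)*(s + sqrt(2))*(s + 4*sqrt(2))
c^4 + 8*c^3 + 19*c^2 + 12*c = c*(c + 1)*(c + 3)*(c + 4)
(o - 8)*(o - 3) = o^2 - 11*o + 24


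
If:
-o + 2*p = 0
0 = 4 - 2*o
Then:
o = 2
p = 1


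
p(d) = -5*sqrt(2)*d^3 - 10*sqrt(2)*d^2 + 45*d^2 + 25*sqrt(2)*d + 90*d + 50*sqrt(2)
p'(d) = -15*sqrt(2)*d^2 - 20*sqrt(2)*d + 90*d + 25*sqrt(2) + 90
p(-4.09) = 557.99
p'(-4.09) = -481.92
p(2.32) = 439.33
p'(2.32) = 154.36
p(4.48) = 615.83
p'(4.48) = -23.92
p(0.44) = 131.24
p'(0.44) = 148.40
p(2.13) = 409.38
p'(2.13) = 160.57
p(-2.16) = 15.17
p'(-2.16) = -106.92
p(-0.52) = 14.86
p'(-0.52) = 87.53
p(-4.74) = 922.87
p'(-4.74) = -643.79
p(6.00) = 406.38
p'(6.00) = -268.03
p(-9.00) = 6596.81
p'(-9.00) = -2148.36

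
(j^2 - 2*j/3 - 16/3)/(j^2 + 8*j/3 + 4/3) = (3*j - 8)/(3*j + 2)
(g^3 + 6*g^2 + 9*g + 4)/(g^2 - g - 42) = (g^3 + 6*g^2 + 9*g + 4)/(g^2 - g - 42)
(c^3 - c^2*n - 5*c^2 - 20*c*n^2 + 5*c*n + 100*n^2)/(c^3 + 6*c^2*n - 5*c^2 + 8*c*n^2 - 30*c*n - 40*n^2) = (c - 5*n)/(c + 2*n)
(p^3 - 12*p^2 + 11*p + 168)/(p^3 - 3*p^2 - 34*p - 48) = (p - 7)/(p + 2)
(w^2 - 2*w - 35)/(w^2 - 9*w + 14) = (w + 5)/(w - 2)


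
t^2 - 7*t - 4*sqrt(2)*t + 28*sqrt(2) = (t - 7)*(t - 4*sqrt(2))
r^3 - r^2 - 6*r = r*(r - 3)*(r + 2)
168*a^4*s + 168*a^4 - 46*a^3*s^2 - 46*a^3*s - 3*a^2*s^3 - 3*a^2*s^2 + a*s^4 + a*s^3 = (-6*a + s)*(-4*a + s)*(7*a + s)*(a*s + a)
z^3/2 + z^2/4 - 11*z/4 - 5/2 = (z/2 + 1)*(z - 5/2)*(z + 1)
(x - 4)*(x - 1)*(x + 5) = x^3 - 21*x + 20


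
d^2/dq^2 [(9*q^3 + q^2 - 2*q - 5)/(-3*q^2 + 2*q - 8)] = 6*(64*q^3 + 213*q^2 - 654*q - 44)/(27*q^6 - 54*q^5 + 252*q^4 - 296*q^3 + 672*q^2 - 384*q + 512)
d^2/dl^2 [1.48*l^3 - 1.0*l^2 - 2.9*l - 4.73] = 8.88*l - 2.0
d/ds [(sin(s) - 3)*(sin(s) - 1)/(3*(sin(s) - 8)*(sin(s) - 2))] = 2*(-3*sin(s)^2 + 13*sin(s) - 17)*cos(s)/(3*(sin(s) - 8)^2*(sin(s) - 2)^2)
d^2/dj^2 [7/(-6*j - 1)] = -504/(6*j + 1)^3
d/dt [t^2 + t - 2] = 2*t + 1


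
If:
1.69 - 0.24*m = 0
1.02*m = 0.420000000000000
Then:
No Solution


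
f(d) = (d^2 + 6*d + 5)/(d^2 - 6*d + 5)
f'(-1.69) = 0.08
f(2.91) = -7.75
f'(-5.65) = -0.06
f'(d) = (6 - 2*d)*(d^2 + 6*d + 5)/(d^2 - 6*d + 5)^2 + (2*d + 6)/(d^2 - 6*d + 5)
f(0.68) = 6.90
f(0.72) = 8.21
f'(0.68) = 28.49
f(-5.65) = 0.04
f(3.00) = -8.00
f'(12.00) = -0.28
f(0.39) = 2.66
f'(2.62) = -1.50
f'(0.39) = 7.36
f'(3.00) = -3.00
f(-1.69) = -0.13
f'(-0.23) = 1.43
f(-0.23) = 0.57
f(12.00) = 2.87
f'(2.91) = -2.61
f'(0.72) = 37.45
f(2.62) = -7.15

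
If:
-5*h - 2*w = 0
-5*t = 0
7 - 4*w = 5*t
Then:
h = -7/10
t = 0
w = 7/4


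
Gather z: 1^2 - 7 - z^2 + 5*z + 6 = -z^2 + 5*z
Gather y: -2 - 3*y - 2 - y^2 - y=-y^2 - 4*y - 4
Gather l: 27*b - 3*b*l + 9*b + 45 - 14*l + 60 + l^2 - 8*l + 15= 36*b + l^2 + l*(-3*b - 22) + 120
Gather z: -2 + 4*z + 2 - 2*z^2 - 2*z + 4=-2*z^2 + 2*z + 4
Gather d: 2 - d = 2 - d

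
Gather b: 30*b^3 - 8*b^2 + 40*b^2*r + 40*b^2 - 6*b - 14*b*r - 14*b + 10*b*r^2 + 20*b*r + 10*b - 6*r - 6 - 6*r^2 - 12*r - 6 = 30*b^3 + b^2*(40*r + 32) + b*(10*r^2 + 6*r - 10) - 6*r^2 - 18*r - 12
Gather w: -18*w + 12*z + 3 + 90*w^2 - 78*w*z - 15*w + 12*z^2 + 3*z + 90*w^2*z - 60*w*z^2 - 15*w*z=w^2*(90*z + 90) + w*(-60*z^2 - 93*z - 33) + 12*z^2 + 15*z + 3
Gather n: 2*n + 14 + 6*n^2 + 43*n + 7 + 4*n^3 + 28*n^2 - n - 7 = 4*n^3 + 34*n^2 + 44*n + 14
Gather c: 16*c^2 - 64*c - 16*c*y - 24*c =16*c^2 + c*(-16*y - 88)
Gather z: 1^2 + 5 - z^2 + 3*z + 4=-z^2 + 3*z + 10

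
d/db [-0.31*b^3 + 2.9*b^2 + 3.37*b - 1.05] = -0.93*b^2 + 5.8*b + 3.37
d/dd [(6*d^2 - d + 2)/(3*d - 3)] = (6*d^2 - 12*d - 1)/(3*(d^2 - 2*d + 1))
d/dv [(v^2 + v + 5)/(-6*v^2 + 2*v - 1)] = (8*v^2 + 58*v - 11)/(36*v^4 - 24*v^3 + 16*v^2 - 4*v + 1)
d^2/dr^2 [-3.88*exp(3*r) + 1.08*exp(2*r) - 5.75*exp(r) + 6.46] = (-34.92*exp(2*r) + 4.32*exp(r) - 5.75)*exp(r)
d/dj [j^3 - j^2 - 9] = j*(3*j - 2)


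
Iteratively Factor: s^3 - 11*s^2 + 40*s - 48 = (s - 3)*(s^2 - 8*s + 16) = (s - 4)*(s - 3)*(s - 4)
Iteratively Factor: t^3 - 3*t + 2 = (t - 1)*(t^2 + t - 2) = (t - 1)^2*(t + 2)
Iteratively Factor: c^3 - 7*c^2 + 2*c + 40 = (c - 5)*(c^2 - 2*c - 8) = (c - 5)*(c - 4)*(c + 2)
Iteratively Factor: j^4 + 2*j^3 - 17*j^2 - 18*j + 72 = (j + 3)*(j^3 - j^2 - 14*j + 24) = (j - 3)*(j + 3)*(j^2 + 2*j - 8) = (j - 3)*(j + 3)*(j + 4)*(j - 2)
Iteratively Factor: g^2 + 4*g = (g)*(g + 4)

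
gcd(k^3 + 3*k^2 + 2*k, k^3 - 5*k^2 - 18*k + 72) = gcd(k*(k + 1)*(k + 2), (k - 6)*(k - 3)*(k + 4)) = 1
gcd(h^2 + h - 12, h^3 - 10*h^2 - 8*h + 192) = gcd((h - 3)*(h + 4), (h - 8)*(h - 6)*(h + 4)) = h + 4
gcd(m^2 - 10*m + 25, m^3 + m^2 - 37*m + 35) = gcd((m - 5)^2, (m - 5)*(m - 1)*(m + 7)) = m - 5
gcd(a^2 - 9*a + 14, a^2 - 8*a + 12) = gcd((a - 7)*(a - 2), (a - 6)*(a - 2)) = a - 2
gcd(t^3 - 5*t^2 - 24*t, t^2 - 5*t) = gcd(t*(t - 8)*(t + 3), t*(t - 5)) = t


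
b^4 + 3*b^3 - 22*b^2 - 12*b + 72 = (b - 3)*(b - 2)*(b + 2)*(b + 6)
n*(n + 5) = n^2 + 5*n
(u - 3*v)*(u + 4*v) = u^2 + u*v - 12*v^2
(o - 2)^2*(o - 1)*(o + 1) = o^4 - 4*o^3 + 3*o^2 + 4*o - 4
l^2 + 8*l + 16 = (l + 4)^2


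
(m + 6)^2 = m^2 + 12*m + 36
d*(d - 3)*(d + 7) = d^3 + 4*d^2 - 21*d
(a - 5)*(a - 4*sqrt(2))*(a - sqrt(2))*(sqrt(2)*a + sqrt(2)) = sqrt(2)*a^4 - 10*a^3 - 4*sqrt(2)*a^3 + 3*sqrt(2)*a^2 + 40*a^2 - 32*sqrt(2)*a + 50*a - 40*sqrt(2)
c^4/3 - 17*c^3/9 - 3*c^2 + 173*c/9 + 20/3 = (c/3 + 1)*(c - 5)*(c - 4)*(c + 1/3)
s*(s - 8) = s^2 - 8*s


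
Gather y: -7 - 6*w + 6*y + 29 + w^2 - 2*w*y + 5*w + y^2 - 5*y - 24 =w^2 - w + y^2 + y*(1 - 2*w) - 2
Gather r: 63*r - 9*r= 54*r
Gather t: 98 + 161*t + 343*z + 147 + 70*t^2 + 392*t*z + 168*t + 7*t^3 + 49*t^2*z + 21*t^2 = 7*t^3 + t^2*(49*z + 91) + t*(392*z + 329) + 343*z + 245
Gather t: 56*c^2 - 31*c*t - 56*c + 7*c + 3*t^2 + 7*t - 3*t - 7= 56*c^2 - 49*c + 3*t^2 + t*(4 - 31*c) - 7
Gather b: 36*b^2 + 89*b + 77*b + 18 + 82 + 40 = 36*b^2 + 166*b + 140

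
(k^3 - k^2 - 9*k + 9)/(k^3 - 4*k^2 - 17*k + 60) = (k^2 + 2*k - 3)/(k^2 - k - 20)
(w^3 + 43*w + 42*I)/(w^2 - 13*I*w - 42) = (w^2 + 7*I*w - 6)/(w - 6*I)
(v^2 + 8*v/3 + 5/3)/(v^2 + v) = (v + 5/3)/v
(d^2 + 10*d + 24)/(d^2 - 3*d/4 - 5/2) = 4*(d^2 + 10*d + 24)/(4*d^2 - 3*d - 10)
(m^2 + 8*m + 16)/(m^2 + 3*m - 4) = (m + 4)/(m - 1)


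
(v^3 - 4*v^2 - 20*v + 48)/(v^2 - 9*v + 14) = (v^2 - 2*v - 24)/(v - 7)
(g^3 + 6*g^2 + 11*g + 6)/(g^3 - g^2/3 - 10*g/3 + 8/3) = 3*(g^2 + 4*g + 3)/(3*g^2 - 7*g + 4)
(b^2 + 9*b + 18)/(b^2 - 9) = (b + 6)/(b - 3)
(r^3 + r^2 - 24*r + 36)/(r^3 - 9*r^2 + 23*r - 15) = (r^2 + 4*r - 12)/(r^2 - 6*r + 5)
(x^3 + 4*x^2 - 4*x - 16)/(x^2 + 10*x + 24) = (x^2 - 4)/(x + 6)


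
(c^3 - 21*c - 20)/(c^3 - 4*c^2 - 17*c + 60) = (c + 1)/(c - 3)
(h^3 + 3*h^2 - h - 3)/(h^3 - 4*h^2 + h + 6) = (h^2 + 2*h - 3)/(h^2 - 5*h + 6)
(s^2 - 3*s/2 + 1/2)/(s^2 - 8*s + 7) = (s - 1/2)/(s - 7)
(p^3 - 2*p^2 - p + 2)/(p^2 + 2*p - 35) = (p^3 - 2*p^2 - p + 2)/(p^2 + 2*p - 35)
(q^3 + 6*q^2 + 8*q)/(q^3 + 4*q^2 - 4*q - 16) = q/(q - 2)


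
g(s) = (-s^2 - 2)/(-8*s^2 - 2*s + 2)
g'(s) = -2*s/(-8*s^2 - 2*s + 2) + (16*s + 2)*(-s^2 - 2)/(-8*s^2 - 2*s + 2)^2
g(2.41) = 0.16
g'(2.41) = -0.03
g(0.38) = -25.29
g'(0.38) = -2418.45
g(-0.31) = -1.13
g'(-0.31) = 2.15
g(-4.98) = 0.14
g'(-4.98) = 0.01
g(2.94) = 0.15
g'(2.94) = -0.02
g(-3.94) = 0.15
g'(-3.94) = 0.01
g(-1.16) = 0.52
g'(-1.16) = 0.97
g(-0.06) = -0.96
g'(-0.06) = -0.42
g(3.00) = 0.14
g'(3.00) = -0.02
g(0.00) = -1.00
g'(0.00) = -1.00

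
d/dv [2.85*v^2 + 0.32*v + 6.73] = 5.7*v + 0.32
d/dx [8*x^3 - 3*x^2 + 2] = 6*x*(4*x - 1)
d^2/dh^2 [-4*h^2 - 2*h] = -8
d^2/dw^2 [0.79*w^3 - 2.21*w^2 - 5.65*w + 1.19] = 4.74*w - 4.42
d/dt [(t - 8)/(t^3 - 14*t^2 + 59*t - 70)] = (t^3 - 14*t^2 + 59*t - (t - 8)*(3*t^2 - 28*t + 59) - 70)/(t^3 - 14*t^2 + 59*t - 70)^2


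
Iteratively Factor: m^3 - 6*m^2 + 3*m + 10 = (m + 1)*(m^2 - 7*m + 10) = (m - 5)*(m + 1)*(m - 2)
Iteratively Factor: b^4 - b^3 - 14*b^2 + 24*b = (b - 3)*(b^3 + 2*b^2 - 8*b) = (b - 3)*(b + 4)*(b^2 - 2*b) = b*(b - 3)*(b + 4)*(b - 2)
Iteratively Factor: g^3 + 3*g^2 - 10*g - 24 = (g - 3)*(g^2 + 6*g + 8) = (g - 3)*(g + 4)*(g + 2)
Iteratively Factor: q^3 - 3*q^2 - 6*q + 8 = (q + 2)*(q^2 - 5*q + 4) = (q - 1)*(q + 2)*(q - 4)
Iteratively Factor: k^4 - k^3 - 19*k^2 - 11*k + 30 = (k - 5)*(k^3 + 4*k^2 + k - 6) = (k - 5)*(k - 1)*(k^2 + 5*k + 6) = (k - 5)*(k - 1)*(k + 2)*(k + 3)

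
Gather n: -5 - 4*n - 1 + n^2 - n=n^2 - 5*n - 6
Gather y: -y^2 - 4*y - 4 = -y^2 - 4*y - 4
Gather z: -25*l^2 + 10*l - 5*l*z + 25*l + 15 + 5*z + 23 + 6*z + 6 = -25*l^2 + 35*l + z*(11 - 5*l) + 44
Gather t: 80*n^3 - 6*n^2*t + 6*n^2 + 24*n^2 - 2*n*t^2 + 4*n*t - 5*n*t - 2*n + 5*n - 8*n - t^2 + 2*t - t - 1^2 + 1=80*n^3 + 30*n^2 - 5*n + t^2*(-2*n - 1) + t*(-6*n^2 - n + 1)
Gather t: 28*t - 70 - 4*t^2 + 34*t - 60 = -4*t^2 + 62*t - 130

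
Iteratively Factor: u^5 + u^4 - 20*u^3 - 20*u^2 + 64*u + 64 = (u + 1)*(u^4 - 20*u^2 + 64) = (u - 2)*(u + 1)*(u^3 + 2*u^2 - 16*u - 32) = (u - 4)*(u - 2)*(u + 1)*(u^2 + 6*u + 8) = (u - 4)*(u - 2)*(u + 1)*(u + 4)*(u + 2)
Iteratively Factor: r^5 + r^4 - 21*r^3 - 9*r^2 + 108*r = (r + 4)*(r^4 - 3*r^3 - 9*r^2 + 27*r) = (r - 3)*(r + 4)*(r^3 - 9*r) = (r - 3)*(r + 3)*(r + 4)*(r^2 - 3*r) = (r - 3)^2*(r + 3)*(r + 4)*(r)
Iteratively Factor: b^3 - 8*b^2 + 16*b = (b - 4)*(b^2 - 4*b) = (b - 4)^2*(b)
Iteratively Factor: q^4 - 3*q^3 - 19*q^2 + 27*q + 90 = (q + 2)*(q^3 - 5*q^2 - 9*q + 45) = (q + 2)*(q + 3)*(q^2 - 8*q + 15) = (q - 5)*(q + 2)*(q + 3)*(q - 3)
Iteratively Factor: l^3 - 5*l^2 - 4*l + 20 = (l + 2)*(l^2 - 7*l + 10) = (l - 5)*(l + 2)*(l - 2)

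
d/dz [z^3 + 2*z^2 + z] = 3*z^2 + 4*z + 1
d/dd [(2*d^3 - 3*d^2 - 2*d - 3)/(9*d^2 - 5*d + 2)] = (18*d^4 - 20*d^3 + 45*d^2 + 42*d - 19)/(81*d^4 - 90*d^3 + 61*d^2 - 20*d + 4)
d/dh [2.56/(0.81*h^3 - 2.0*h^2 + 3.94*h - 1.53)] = (-6.2208*h^2 + 10.24*h - 10.0864)/(0.81*h^3 - 2.0*h^2 + 3.94*h - 1.53)^2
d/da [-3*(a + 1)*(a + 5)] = -6*a - 18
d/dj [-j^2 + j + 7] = 1 - 2*j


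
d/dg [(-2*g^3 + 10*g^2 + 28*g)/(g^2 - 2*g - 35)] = 2*(-g^2 - 10*g - 10)/(g^2 + 10*g + 25)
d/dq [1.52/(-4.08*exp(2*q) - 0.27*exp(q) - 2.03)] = (12.4032*exp(q) + 0.4104)*exp(q)/(4.08*exp(2*q) + 0.27*exp(q) + 2.03)^2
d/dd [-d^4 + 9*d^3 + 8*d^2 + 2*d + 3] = -4*d^3 + 27*d^2 + 16*d + 2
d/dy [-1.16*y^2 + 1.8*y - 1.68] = 1.8 - 2.32*y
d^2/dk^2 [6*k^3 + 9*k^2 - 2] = 36*k + 18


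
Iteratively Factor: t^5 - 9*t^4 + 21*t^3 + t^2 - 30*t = (t)*(t^4 - 9*t^3 + 21*t^2 + t - 30) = t*(t - 2)*(t^3 - 7*t^2 + 7*t + 15) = t*(t - 3)*(t - 2)*(t^2 - 4*t - 5) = t*(t - 3)*(t - 2)*(t + 1)*(t - 5)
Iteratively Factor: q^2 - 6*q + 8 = (q - 4)*(q - 2)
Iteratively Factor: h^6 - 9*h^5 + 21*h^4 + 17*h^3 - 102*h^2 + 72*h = (h - 1)*(h^5 - 8*h^4 + 13*h^3 + 30*h^2 - 72*h) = h*(h - 1)*(h^4 - 8*h^3 + 13*h^2 + 30*h - 72) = h*(h - 3)*(h - 1)*(h^3 - 5*h^2 - 2*h + 24) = h*(h - 3)^2*(h - 1)*(h^2 - 2*h - 8) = h*(h - 4)*(h - 3)^2*(h - 1)*(h + 2)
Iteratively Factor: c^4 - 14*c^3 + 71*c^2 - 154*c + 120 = (c - 3)*(c^3 - 11*c^2 + 38*c - 40) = (c - 3)*(c - 2)*(c^2 - 9*c + 20) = (c - 5)*(c - 3)*(c - 2)*(c - 4)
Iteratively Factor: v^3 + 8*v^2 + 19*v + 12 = (v + 1)*(v^2 + 7*v + 12) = (v + 1)*(v + 4)*(v + 3)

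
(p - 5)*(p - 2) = p^2 - 7*p + 10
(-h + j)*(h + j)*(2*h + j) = -2*h^3 - h^2*j + 2*h*j^2 + j^3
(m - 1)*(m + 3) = m^2 + 2*m - 3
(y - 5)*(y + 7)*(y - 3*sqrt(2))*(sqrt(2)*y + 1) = sqrt(2)*y^4 - 5*y^3 + 2*sqrt(2)*y^3 - 38*sqrt(2)*y^2 - 10*y^2 - 6*sqrt(2)*y + 175*y + 105*sqrt(2)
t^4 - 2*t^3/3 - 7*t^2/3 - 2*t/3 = t*(t - 2)*(t + 1/3)*(t + 1)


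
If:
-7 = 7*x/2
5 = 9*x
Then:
No Solution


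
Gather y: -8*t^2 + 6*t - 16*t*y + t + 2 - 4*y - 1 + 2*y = -8*t^2 + 7*t + y*(-16*t - 2) + 1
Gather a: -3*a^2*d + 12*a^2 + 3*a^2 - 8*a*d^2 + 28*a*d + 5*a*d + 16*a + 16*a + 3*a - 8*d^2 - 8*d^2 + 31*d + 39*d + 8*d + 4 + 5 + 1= a^2*(15 - 3*d) + a*(-8*d^2 + 33*d + 35) - 16*d^2 + 78*d + 10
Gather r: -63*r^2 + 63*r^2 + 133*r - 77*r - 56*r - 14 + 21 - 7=0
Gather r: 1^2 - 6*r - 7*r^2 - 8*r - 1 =-7*r^2 - 14*r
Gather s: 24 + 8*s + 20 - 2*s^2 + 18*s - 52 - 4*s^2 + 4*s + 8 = -6*s^2 + 30*s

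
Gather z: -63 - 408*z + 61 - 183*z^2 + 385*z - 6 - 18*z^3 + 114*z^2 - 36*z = -18*z^3 - 69*z^2 - 59*z - 8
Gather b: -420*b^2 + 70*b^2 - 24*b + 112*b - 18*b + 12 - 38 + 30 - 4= -350*b^2 + 70*b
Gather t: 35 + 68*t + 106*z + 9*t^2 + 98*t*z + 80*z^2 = 9*t^2 + t*(98*z + 68) + 80*z^2 + 106*z + 35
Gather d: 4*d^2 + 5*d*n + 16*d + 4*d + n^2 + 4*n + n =4*d^2 + d*(5*n + 20) + n^2 + 5*n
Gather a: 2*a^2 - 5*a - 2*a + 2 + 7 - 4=2*a^2 - 7*a + 5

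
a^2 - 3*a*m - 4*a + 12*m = (a - 4)*(a - 3*m)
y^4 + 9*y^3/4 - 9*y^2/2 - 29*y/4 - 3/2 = (y - 2)*(y + 1/4)*(y + 1)*(y + 3)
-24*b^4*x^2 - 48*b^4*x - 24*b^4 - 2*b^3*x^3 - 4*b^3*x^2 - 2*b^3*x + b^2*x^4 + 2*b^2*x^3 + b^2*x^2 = (-6*b + x)*(4*b + x)*(b*x + b)^2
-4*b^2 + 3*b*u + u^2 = (-b + u)*(4*b + u)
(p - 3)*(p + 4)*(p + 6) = p^3 + 7*p^2 - 6*p - 72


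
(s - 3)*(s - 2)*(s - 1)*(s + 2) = s^4 - 4*s^3 - s^2 + 16*s - 12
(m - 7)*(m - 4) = m^2 - 11*m + 28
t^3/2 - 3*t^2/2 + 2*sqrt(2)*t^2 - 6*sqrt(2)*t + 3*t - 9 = (t/2 + sqrt(2)/2)*(t - 3)*(t + 3*sqrt(2))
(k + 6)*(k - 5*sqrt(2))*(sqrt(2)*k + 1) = sqrt(2)*k^3 - 9*k^2 + 6*sqrt(2)*k^2 - 54*k - 5*sqrt(2)*k - 30*sqrt(2)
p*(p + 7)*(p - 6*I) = p^3 + 7*p^2 - 6*I*p^2 - 42*I*p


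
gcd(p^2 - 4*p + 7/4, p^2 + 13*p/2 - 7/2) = p - 1/2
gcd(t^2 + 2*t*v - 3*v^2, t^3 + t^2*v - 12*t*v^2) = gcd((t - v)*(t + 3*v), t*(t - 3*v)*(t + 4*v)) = 1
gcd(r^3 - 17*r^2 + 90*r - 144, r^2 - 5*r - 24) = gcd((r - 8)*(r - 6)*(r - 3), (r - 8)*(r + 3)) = r - 8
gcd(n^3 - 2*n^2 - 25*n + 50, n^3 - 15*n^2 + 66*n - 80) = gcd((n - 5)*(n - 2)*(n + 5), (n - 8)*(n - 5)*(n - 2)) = n^2 - 7*n + 10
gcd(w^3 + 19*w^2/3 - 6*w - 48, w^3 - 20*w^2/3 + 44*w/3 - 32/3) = w - 8/3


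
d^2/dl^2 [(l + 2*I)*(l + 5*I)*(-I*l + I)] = -6*I*l + 14 + 2*I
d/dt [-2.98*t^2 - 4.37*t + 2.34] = -5.96*t - 4.37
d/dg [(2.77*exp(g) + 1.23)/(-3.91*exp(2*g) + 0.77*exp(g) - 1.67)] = (10.8307*exp(2*g) + 9.6186*exp(g) - 5.573)*exp(g)/(15.2881*exp(4*g) - 6.0214*exp(3*g) + 13.6523*exp(2*g) - 2.5718*exp(g) + 2.7889)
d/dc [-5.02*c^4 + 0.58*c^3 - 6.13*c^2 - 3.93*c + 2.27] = -20.08*c^3 + 1.74*c^2 - 12.26*c - 3.93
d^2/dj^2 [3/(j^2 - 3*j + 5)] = 6*(-j^2 + 3*j + (2*j - 3)^2 - 5)/(j^2 - 3*j + 5)^3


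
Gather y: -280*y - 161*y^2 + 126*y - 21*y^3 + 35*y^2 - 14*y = -21*y^3 - 126*y^2 - 168*y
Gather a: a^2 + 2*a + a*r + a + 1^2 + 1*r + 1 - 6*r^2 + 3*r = a^2 + a*(r + 3) - 6*r^2 + 4*r + 2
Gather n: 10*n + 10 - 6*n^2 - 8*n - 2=-6*n^2 + 2*n + 8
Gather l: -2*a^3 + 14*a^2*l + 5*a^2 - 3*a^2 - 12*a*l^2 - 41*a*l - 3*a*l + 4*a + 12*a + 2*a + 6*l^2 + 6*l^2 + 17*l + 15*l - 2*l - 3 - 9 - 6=-2*a^3 + 2*a^2 + 18*a + l^2*(12 - 12*a) + l*(14*a^2 - 44*a + 30) - 18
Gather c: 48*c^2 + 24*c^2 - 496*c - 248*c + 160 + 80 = 72*c^2 - 744*c + 240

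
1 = 1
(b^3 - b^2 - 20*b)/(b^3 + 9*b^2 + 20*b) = (b - 5)/(b + 5)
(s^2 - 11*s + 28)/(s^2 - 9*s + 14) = (s - 4)/(s - 2)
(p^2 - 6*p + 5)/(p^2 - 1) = (p - 5)/(p + 1)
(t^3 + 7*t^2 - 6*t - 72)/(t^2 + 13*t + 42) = (t^2 + t - 12)/(t + 7)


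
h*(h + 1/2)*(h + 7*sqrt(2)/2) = h^3 + h^2/2 + 7*sqrt(2)*h^2/2 + 7*sqrt(2)*h/4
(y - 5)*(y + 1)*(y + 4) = y^3 - 21*y - 20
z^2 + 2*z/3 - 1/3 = (z - 1/3)*(z + 1)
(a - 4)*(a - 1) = a^2 - 5*a + 4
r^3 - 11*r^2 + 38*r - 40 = (r - 5)*(r - 4)*(r - 2)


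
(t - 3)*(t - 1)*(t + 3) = t^3 - t^2 - 9*t + 9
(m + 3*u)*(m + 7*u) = m^2 + 10*m*u + 21*u^2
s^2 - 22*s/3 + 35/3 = (s - 5)*(s - 7/3)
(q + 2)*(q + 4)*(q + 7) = q^3 + 13*q^2 + 50*q + 56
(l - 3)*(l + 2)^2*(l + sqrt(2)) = l^4 + l^3 + sqrt(2)*l^3 - 8*l^2 + sqrt(2)*l^2 - 12*l - 8*sqrt(2)*l - 12*sqrt(2)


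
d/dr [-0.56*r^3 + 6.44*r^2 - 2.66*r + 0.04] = -1.68*r^2 + 12.88*r - 2.66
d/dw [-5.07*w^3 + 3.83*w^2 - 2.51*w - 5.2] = -15.21*w^2 + 7.66*w - 2.51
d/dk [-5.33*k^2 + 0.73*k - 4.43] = 0.73 - 10.66*k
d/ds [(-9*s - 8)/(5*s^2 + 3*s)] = (45*s^2 + 80*s + 24)/(s^2*(25*s^2 + 30*s + 9))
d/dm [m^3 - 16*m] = 3*m^2 - 16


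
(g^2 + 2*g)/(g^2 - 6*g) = (g + 2)/(g - 6)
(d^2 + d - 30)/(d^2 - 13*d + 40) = (d + 6)/(d - 8)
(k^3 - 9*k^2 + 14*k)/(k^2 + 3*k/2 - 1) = 2*k*(k^2 - 9*k + 14)/(2*k^2 + 3*k - 2)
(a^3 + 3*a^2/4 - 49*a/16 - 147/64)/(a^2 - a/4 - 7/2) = (a^2 - a - 21/16)/(a - 2)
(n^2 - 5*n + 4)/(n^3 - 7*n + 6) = (n - 4)/(n^2 + n - 6)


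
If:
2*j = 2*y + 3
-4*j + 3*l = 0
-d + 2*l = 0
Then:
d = 8*y/3 + 4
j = y + 3/2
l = 4*y/3 + 2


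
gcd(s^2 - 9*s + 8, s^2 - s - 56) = s - 8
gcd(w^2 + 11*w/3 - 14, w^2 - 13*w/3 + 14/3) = w - 7/3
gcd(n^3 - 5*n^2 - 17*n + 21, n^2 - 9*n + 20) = 1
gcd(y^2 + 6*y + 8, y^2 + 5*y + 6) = y + 2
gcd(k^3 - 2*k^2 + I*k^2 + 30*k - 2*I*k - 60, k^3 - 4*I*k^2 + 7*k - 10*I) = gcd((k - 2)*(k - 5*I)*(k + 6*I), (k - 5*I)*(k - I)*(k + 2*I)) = k - 5*I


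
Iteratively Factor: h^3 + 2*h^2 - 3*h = (h - 1)*(h^2 + 3*h) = (h - 1)*(h + 3)*(h)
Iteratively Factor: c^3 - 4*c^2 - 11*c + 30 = (c - 5)*(c^2 + c - 6) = (c - 5)*(c + 3)*(c - 2)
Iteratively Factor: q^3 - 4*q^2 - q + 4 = (q + 1)*(q^2 - 5*q + 4) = (q - 4)*(q + 1)*(q - 1)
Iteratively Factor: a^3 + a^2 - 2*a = (a)*(a^2 + a - 2) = a*(a - 1)*(a + 2)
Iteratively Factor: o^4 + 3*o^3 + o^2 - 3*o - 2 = (o - 1)*(o^3 + 4*o^2 + 5*o + 2) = (o - 1)*(o + 1)*(o^2 + 3*o + 2) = (o - 1)*(o + 1)*(o + 2)*(o + 1)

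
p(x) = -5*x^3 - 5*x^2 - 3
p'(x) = -15*x^2 - 10*x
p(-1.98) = 16.21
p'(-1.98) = -39.01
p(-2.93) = 79.84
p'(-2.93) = -99.47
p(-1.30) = -0.47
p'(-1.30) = -12.35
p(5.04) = -770.13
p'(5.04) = -431.42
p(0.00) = -3.00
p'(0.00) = 0.00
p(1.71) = -42.62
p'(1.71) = -60.96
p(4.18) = -455.54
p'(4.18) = -303.89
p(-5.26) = 586.32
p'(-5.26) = -362.41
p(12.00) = -9363.00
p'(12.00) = -2280.00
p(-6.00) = 897.00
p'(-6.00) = -480.00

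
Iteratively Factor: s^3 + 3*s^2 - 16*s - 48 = (s + 3)*(s^2 - 16) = (s + 3)*(s + 4)*(s - 4)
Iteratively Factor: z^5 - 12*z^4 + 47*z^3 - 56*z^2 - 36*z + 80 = (z - 2)*(z^4 - 10*z^3 + 27*z^2 - 2*z - 40) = (z - 2)*(z + 1)*(z^3 - 11*z^2 + 38*z - 40) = (z - 2)^2*(z + 1)*(z^2 - 9*z + 20) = (z - 5)*(z - 2)^2*(z + 1)*(z - 4)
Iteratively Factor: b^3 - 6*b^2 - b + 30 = (b + 2)*(b^2 - 8*b + 15) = (b - 5)*(b + 2)*(b - 3)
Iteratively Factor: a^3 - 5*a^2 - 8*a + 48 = (a + 3)*(a^2 - 8*a + 16) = (a - 4)*(a + 3)*(a - 4)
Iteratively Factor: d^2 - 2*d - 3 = (d - 3)*(d + 1)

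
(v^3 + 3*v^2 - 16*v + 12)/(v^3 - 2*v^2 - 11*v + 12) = (v^2 + 4*v - 12)/(v^2 - v - 12)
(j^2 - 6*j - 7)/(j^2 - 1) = (j - 7)/(j - 1)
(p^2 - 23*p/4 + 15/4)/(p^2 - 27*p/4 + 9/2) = (p - 5)/(p - 6)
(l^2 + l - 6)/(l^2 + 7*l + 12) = (l - 2)/(l + 4)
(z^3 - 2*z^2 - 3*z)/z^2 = z - 2 - 3/z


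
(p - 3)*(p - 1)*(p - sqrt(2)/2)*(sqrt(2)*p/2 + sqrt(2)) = sqrt(2)*p^4/2 - sqrt(2)*p^3 - p^3/2 - 5*sqrt(2)*p^2/2 + p^2 + 5*p/2 + 3*sqrt(2)*p - 3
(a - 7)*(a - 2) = a^2 - 9*a + 14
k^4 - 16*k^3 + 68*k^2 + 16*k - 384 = (k - 8)*(k - 6)*(k - 4)*(k + 2)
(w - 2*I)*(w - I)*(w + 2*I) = w^3 - I*w^2 + 4*w - 4*I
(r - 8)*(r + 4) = r^2 - 4*r - 32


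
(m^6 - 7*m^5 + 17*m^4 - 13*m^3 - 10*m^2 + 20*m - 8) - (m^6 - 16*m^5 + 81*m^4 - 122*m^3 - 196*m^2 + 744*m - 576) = 9*m^5 - 64*m^4 + 109*m^3 + 186*m^2 - 724*m + 568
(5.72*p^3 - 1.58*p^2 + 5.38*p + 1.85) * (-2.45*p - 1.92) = -14.014*p^4 - 7.1114*p^3 - 10.1474*p^2 - 14.8621*p - 3.552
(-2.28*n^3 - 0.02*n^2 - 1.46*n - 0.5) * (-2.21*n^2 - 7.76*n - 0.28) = 5.0388*n^5 + 17.737*n^4 + 4.0202*n^3 + 12.4402*n^2 + 4.2888*n + 0.14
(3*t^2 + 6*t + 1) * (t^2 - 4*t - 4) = 3*t^4 - 6*t^3 - 35*t^2 - 28*t - 4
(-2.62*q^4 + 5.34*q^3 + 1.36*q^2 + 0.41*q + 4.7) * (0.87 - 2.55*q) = 6.681*q^5 - 15.8964*q^4 + 1.1778*q^3 + 0.1377*q^2 - 11.6283*q + 4.089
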